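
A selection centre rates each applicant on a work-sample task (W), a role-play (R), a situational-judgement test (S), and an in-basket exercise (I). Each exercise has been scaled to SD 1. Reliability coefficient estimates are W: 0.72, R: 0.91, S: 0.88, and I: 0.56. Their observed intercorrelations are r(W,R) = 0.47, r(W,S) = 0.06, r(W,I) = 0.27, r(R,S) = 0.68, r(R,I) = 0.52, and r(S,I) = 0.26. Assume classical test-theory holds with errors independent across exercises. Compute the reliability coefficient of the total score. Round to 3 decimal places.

0.891

Var(W+R+S+I) = 4 + 2·[0.47 + 0.06 + 0.27 + 0.68 + 0.52 + 0.26] = 4 + 4.52 = 8.52.
With uncorrelated errors the cross-covariances are all true-score covariance, so they carry over unchanged; only the diagonal terms shrink to ρᵢσᵢ².
True-score variance = [0.72 + 0.91 + 0.88 + 0.56] + 4.52 = 3.07 + 4.52 = 7.59.
Reliability = 7.59 / 8.52 = 0.891.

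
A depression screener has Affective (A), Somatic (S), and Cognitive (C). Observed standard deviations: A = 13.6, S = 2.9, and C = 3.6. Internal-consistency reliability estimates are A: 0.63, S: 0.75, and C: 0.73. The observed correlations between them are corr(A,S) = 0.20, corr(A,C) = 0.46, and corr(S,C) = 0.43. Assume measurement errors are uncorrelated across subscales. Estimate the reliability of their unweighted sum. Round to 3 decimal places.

Var(A+S+C) = 13.6² + 2.9² + 3.6² + 2·[13.6·2.9·0.20 + 13.6·3.6·0.46 + 2.9·3.6·0.43] = 206.33 + 69.7976 = 276.128.
With uncorrelated errors the cross-covariances are all true-score covariance, so they carry over unchanged; only the diagonal terms shrink to ρᵢσᵢ².
True-score variance = [13.6²·0.63 + 2.9²·0.75 + 3.6²·0.73] + 69.7976 = 132.293 + 69.7976 = 202.091.
Reliability = 202.091 / 276.128 = 0.732.

0.732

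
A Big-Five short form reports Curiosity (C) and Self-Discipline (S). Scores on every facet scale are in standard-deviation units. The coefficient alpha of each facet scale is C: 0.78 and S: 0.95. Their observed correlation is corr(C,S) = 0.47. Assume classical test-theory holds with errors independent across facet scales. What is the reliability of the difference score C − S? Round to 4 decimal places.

Var(C−S) = 1 + 1 − 2·0.47 = 2 − 0.94 = 1.06.
Under uncorrelated errors the observed covariances equal the true-score covariances, so only the own-variance terms attenuate.
True-score variance = [0.78 + 0.95] − 0.94 = 1.73 − 0.94 = 0.79.
Reliability = 0.79 / 1.06 = 0.7453.

0.7453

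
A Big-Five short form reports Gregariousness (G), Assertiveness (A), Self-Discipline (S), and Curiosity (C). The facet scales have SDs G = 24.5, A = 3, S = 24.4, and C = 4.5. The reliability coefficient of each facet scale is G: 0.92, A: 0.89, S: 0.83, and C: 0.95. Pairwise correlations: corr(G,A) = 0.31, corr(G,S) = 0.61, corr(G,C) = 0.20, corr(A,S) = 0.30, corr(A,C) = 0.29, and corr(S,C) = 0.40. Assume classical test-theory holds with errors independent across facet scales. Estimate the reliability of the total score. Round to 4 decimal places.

0.9307

Var(G+A+S+C) = 24.5² + 3² + 24.4² + 4.5² + 2·[24.5·3·0.31 + 24.5·24.4·0.61 + 24.5·4.5·0.20 + 3·24.4·0.30 + 3·4.5·0.29 + 24.4·4.5·0.40] = 1224.86 + 958.576 = 2183.44.
With uncorrelated errors the cross-covariances are all true-score covariance, so they carry over unchanged; only the diagonal terms shrink to ρᵢσᵢ².
True-score variance = [24.5²·0.92 + 3²·0.89 + 24.4²·0.83 + 4.5²·0.95] + 958.576 = 1073.63 + 958.576 = 2032.2.
Reliability = 2032.2 / 2183.44 = 0.9307.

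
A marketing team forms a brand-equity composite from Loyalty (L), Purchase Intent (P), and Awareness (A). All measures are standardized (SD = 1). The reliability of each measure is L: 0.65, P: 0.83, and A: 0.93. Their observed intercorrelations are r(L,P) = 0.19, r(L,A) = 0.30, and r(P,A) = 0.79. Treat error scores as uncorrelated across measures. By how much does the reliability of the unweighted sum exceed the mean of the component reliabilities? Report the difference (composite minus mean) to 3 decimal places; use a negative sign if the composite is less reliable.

0.091

Var(sum) = 3 + 2.56 = 5.56; true-score variance = 2.41 + 2.56 = 4.97; composite reliability = 0.8939.
Mean component reliability = 0.8033.
Difference = 0.8939 − 0.8033 = 0.091.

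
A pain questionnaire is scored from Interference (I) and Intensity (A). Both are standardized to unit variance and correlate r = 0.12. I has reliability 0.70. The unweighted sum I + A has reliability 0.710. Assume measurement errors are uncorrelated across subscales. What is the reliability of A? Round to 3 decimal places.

Var(I+A) = 2 + 2·0.12 = 2.240.
True-score variance = ρ_I + ρ_A + 2·0.12, so 0.710 = (0.70 + ρ_A + 0.24) / 2.240.
ρ_A = 0.710·2.240 − 0.70 − 0.24 = 0.650.

0.650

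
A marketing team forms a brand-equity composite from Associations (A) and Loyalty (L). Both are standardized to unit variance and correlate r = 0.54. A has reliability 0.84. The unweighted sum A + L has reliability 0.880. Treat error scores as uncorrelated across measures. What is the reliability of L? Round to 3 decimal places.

Var(A+L) = 2 + 2·0.54 = 3.080.
True-score variance = ρ_A + ρ_L + 2·0.54, so 0.880 = (0.84 + ρ_L + 1.08) / 3.080.
ρ_L = 0.880·3.080 − 0.84 − 1.08 = 0.790.

0.790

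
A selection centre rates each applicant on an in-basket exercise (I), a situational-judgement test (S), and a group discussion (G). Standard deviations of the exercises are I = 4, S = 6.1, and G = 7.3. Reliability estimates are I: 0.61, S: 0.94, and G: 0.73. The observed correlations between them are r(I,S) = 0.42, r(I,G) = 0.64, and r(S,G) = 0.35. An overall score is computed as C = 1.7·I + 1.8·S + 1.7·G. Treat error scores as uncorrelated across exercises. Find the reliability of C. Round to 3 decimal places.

0.886

Var(C) = 1.7²·4² + 1.8²·6.1² + 1.7²·7.3² + 2·[3.06·4·6.1·0.42 + 2.89·4·7.3·0.64 + 3.06·6.1·7.3·0.35] = 320.808 + 266.118 = 586.926.
Because errors are independent across components, Cov(Tᵢ,Tⱼ) = Cov(Xᵢ,Xⱼ); the off-diagonal part of the true-score variance is the same as above.
True-score variance = [1.7²·4²·0.61 + 1.8²·6.1²·0.94 + 1.7²·7.3²·0.73] + 266.118 = 253.959 + 266.118 = 520.077.
Reliability = 520.077 / 586.926 = 0.886.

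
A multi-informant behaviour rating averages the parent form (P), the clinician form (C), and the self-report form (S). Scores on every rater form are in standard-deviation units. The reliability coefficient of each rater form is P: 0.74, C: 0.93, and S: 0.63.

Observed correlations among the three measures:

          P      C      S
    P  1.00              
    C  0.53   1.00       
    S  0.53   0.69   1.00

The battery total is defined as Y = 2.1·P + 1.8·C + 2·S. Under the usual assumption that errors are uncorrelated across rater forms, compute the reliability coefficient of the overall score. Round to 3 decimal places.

0.886

Var(Y) = 2.1² + 1.8² + 2² + 2·[3.78·0.53 + 4.2·0.53 + 3.6·0.69] = 11.65 + 13.4268 = 25.0768.
Under uncorrelated errors the observed covariances equal the true-score covariances, so only the own-variance terms attenuate.
True-score variance = [2.1²·0.74 + 1.8²·0.93 + 2²·0.63] + 13.4268 = 8.7966 + 13.4268 = 22.2234.
Reliability = 22.2234 / 25.0768 = 0.886.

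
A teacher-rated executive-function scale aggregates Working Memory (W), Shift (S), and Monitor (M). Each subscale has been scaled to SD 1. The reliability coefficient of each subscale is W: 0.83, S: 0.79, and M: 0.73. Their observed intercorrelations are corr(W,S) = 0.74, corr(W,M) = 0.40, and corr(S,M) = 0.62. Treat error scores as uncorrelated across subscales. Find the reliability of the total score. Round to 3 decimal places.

Var(W+S+M) = 3 + 2·[0.74 + 0.40 + 0.62] = 3 + 3.52 = 6.52.
With uncorrelated errors the cross-covariances are all true-score covariance, so they carry over unchanged; only the diagonal terms shrink to ρᵢσᵢ².
True-score variance = [0.83 + 0.79 + 0.73] + 3.52 = 2.35 + 3.52 = 5.87.
Reliability = 5.87 / 6.52 = 0.900.

0.900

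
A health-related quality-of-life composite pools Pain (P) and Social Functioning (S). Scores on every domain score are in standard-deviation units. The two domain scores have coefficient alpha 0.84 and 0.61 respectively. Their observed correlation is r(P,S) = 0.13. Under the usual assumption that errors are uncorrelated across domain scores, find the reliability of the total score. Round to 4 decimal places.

0.7566

Var(P+S) = 2 + 2·[0.13] = 2 + 0.26 = 2.26.
Under uncorrelated errors the observed covariances equal the true-score covariances, so only the own-variance terms attenuate.
True-score variance = [0.84 + 0.61] + 0.26 = 1.45 + 0.26 = 1.71.
Reliability = 1.71 / 2.26 = 0.7566.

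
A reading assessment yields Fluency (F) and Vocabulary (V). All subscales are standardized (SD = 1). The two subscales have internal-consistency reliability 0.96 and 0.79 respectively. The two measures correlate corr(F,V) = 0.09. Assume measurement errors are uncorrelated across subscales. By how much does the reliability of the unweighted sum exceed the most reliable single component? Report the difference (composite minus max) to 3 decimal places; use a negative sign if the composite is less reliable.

Var(sum) = 2 + 0.18 = 2.18; true-score variance = 1.75 + 0.18 = 1.93; composite reliability = 0.8853.
Max component reliability = 0.9600.
Difference = 0.8853 − 0.9600 = -0.075.

-0.075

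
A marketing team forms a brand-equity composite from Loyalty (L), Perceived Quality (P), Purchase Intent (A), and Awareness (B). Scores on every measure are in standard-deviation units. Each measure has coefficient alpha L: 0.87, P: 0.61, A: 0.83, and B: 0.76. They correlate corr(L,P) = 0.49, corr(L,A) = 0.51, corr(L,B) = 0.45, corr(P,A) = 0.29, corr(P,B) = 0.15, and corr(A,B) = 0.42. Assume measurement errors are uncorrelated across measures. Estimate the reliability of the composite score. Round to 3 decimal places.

0.892

Var(L+P+A+B) = 4 + 2·[0.49 + 0.51 + 0.45 + 0.29 + 0.15 + 0.42] = 4 + 4.62 = 8.62.
Because errors are independent across components, Cov(Tᵢ,Tⱼ) = Cov(Xᵢ,Xⱼ); the off-diagonal part of the true-score variance is the same as above.
True-score variance = [0.87 + 0.61 + 0.83 + 0.76] + 4.62 = 3.07 + 4.62 = 7.69.
Reliability = 7.69 / 8.62 = 0.892.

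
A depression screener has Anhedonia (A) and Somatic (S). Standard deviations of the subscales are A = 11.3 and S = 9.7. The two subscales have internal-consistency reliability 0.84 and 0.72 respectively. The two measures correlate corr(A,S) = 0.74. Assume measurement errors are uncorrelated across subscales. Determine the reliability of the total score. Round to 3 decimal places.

0.878

Var(A+S) = 11.3² + 9.7² + 2·[11.3·9.7·0.74] = 221.78 + 162.223 = 384.003.
Because errors are independent across components, Cov(Tᵢ,Tⱼ) = Cov(Xᵢ,Xⱼ); the off-diagonal part of the true-score variance is the same as above.
True-score variance = [11.3²·0.84 + 9.7²·0.72] + 162.223 = 175.004 + 162.223 = 337.227.
Reliability = 337.227 / 384.003 = 0.878.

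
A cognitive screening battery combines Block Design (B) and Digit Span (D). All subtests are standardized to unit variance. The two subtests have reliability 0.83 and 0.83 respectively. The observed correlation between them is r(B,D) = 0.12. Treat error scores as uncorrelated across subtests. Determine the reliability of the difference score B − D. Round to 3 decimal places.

0.807

Var(B−D) = 1 + 1 − 2·0.12 = 2 − 0.24 = 1.76.
Under uncorrelated errors the observed covariances equal the true-score covariances, so only the own-variance terms attenuate.
True-score variance = [0.83 + 0.83] − 0.24 = 1.66 − 0.24 = 1.42.
Reliability = 1.42 / 1.76 = 0.807.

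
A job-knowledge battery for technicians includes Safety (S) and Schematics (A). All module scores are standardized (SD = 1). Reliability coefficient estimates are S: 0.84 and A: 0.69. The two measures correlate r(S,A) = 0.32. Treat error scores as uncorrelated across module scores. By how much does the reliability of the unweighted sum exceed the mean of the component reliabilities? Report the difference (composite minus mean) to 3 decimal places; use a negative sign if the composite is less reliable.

0.057

Var(sum) = 2 + 0.64 = 2.64; true-score variance = 1.53 + 0.64 = 2.17; composite reliability = 0.8220.
Mean component reliability = 0.7650.
Difference = 0.8220 − 0.7650 = 0.057.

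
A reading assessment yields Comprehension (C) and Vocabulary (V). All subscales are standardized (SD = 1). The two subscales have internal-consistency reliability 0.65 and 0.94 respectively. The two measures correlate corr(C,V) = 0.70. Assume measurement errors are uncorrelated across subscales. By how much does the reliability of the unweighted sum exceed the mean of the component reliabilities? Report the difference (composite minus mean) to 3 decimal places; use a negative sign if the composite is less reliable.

0.084

Var(sum) = 2 + 1.4 = 3.4; true-score variance = 1.59 + 1.4 = 2.99; composite reliability = 0.8794.
Mean component reliability = 0.7950.
Difference = 0.8794 − 0.7950 = 0.084.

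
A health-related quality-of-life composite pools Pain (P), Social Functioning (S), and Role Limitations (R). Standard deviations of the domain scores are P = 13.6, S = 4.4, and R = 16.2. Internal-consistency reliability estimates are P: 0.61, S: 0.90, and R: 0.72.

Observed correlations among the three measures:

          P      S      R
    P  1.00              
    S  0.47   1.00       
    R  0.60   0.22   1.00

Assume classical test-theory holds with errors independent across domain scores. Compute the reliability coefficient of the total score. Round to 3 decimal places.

0.820

Var(P+S+R) = 13.6² + 4.4² + 16.2² + 2·[13.6·4.4·0.47 + 13.6·16.2·0.60 + 4.4·16.2·0.22] = 466.76 + 351.997 = 818.757.
With uncorrelated errors the cross-covariances are all true-score covariance, so they carry over unchanged; only the diagonal terms shrink to ρᵢσᵢ².
True-score variance = [13.6²·0.61 + 4.4²·0.90 + 16.2²·0.72] + 351.997 = 319.206 + 351.997 = 671.203.
Reliability = 671.203 / 818.757 = 0.820.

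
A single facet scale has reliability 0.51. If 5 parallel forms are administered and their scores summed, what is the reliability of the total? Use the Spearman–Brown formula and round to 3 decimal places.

ρ_k = kρ / (1 + (k−1)ρ) = 5·0.51 / (1 + 4·0.51) = 2.550 / 3.040 = 0.839.

0.839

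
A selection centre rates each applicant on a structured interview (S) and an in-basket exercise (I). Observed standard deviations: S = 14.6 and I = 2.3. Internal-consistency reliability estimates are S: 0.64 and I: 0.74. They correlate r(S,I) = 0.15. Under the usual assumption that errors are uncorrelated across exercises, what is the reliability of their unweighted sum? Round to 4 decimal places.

Var(S+I) = 14.6² + 2.3² + 2·[14.6·2.3·0.15] = 218.45 + 10.074 = 228.524.
Under uncorrelated errors the observed covariances equal the true-score covariances, so only the own-variance terms attenuate.
True-score variance = [14.6²·0.64 + 2.3²·0.74] + 10.074 = 140.337 + 10.074 = 150.411.
Reliability = 150.411 / 228.524 = 0.6582.

0.6582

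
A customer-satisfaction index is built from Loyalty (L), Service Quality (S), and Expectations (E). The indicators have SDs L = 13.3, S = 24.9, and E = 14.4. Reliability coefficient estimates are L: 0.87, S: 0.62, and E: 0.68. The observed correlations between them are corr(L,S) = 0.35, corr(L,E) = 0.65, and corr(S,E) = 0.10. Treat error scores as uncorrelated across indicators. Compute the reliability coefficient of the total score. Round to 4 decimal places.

0.7913

Var(L+S+E) = 13.3² + 24.9² + 14.4² + 2·[13.3·24.9·0.35 + 13.3·14.4·0.65 + 24.9·14.4·0.10] = 1004.26 + 552.507 = 1556.77.
Because errors are independent across components, Cov(Tᵢ,Tⱼ) = Cov(Xᵢ,Xⱼ); the off-diagonal part of the true-score variance is the same as above.
True-score variance = [13.3²·0.87 + 24.9²·0.62 + 14.4²·0.68] + 552.507 = 679.305 + 552.507 = 1231.81.
Reliability = 1231.81 / 1556.77 = 0.7913.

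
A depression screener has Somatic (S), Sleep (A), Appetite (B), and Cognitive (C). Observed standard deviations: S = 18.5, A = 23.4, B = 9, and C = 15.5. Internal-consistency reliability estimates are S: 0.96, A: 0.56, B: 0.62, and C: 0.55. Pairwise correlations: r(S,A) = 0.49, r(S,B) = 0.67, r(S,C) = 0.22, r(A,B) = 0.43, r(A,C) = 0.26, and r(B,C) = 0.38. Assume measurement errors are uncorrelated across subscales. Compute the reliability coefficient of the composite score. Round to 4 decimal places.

0.8401

Var(S+A+B+C) = 18.5² + 23.4² + 9² + 15.5² + 2·[18.5·23.4·0.49 + 18.5·9·0.67 + 18.5·15.5·0.22 + 23.4·9·0.43 + 23.4·15.5·0.26 + 9·15.5·0.38] = 1211.06 + 1249.26 = 2460.32.
With uncorrelated errors the cross-covariances are all true-score covariance, so they carry over unchanged; only the diagonal terms shrink to ρᵢσᵢ².
True-score variance = [18.5²·0.96 + 23.4²·0.56 + 9²·0.62 + 15.5²·0.55] + 1249.26 = 817.551 + 1249.26 = 2066.81.
Reliability = 2066.81 / 2460.32 = 0.8401.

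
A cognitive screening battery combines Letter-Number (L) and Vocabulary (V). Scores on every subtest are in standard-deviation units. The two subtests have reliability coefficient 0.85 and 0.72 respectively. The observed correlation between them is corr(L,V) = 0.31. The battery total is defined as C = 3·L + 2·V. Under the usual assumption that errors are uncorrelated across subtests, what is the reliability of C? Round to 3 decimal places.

0.852

Var(C) = 3² + 2² + 2·[6·0.31] = 13 + 3.72 = 16.72.
With uncorrelated errors the cross-covariances are all true-score covariance, so they carry over unchanged; only the diagonal terms shrink to ρᵢσᵢ².
True-score variance = [3²·0.85 + 2²·0.72] + 3.72 = 10.53 + 3.72 = 14.25.
Reliability = 14.25 / 16.72 = 0.852.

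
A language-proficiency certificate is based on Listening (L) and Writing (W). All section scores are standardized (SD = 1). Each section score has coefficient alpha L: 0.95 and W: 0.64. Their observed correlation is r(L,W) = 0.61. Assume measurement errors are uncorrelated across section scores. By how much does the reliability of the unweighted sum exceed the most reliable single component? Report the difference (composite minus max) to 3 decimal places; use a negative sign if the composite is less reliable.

-0.077

Var(sum) = 2 + 1.22 = 3.22; true-score variance = 1.59 + 1.22 = 2.81; composite reliability = 0.8727.
Max component reliability = 0.9500.
Difference = 0.8727 − 0.9500 = -0.077.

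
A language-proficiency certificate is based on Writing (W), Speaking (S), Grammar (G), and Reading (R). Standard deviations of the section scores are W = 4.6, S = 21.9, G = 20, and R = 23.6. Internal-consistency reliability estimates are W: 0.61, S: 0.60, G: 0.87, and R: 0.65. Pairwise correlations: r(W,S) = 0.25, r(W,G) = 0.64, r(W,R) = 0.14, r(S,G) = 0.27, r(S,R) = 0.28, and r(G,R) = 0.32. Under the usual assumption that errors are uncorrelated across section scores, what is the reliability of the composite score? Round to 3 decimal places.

0.820

Var(W+S+G+R) = 4.6² + 21.9² + 20² + 23.6² + 2·[4.6·21.9·0.25 + 4.6·20·0.64 + 4.6·23.6·0.14 + 21.9·20·0.27 + 21.9·23.6·0.28 + 20·23.6·0.32] = 1457.73 + 1026.56 = 2484.29.
Under uncorrelated errors the observed covariances equal the true-score covariances, so only the own-variance terms attenuate.
True-score variance = [4.6²·0.61 + 21.9²·0.60 + 20²·0.87 + 23.6²·0.65] + 1026.56 = 1010.7 + 1026.56 = 2037.25.
Reliability = 2037.25 / 2484.29 = 0.820.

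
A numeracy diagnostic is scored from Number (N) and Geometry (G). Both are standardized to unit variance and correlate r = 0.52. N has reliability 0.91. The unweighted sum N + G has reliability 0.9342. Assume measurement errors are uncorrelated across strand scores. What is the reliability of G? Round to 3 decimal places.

0.890

Var(N+G) = 2 + 2·0.52 = 3.040.
True-score variance = ρ_N + ρ_G + 2·0.52, so 0.9342 = (0.91 + ρ_G + 1.04) / 3.040.
ρ_G = 0.9342·3.040 − 0.91 − 1.04 = 0.890.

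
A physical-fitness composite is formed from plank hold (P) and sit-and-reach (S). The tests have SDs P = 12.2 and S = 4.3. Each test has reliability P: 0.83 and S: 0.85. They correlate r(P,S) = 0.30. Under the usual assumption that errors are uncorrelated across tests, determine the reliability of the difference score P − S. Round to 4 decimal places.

0.7933

Var(P−S) = 12.2² + 4.3² − 2·12.2·4.3·0.30 = 167.33 − 31.476 = 135.854.
With uncorrelated errors the cross-covariances are all true-score covariance, so they carry over unchanged; only the diagonal terms shrink to ρᵢσᵢ².
True-score variance = [12.2²·0.83 + 4.3²·0.85] − 31.476 = 139.254 − 31.476 = 107.778.
Reliability = 107.778 / 135.854 = 0.7933.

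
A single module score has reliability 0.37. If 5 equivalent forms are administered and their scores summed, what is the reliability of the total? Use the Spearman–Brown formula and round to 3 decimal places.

0.746

ρ_k = kρ / (1 + (k−1)ρ) = 5·0.37 / (1 + 4·0.37) = 1.850 / 2.480 = 0.746.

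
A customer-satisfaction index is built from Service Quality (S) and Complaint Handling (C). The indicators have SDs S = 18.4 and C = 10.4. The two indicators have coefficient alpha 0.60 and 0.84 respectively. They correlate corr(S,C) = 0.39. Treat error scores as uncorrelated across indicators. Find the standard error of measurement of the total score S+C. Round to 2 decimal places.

12.36

Var(total) = 446.72 + 149.261 = 595.981.
True-score variance = 293.99 + 149.261 = 443.251, so reliability = 0.7437.
Error variance = 595.981 − 443.251 = 152.73; SEM = √152.73 = 12.36.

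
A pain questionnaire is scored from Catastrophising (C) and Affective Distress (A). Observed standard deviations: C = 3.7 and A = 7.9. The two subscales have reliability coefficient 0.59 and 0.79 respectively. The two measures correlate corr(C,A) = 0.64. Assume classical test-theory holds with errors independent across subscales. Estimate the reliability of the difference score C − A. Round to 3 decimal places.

0.516

Var(C−A) = 3.7² + 7.9² − 2·3.7·7.9·0.64 = 76.1 − 37.4144 = 38.6856.
Under uncorrelated errors the observed covariances equal the true-score covariances, so only the own-variance terms attenuate.
True-score variance = [3.7²·0.59 + 7.9²·0.79] − 37.4144 = 57.381 − 37.4144 = 19.9666.
Reliability = 19.9666 / 38.6856 = 0.516.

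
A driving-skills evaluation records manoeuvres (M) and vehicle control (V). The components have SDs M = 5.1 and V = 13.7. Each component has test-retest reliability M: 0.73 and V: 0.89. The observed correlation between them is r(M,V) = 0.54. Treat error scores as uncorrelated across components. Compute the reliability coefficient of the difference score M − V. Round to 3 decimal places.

Var(M−V) = 5.1² + 13.7² − 2·5.1·13.7·0.54 = 213.7 − 75.4596 = 138.24.
With uncorrelated errors the cross-covariances are all true-score covariance, so they carry over unchanged; only the diagonal terms shrink to ρᵢσᵢ².
True-score variance = [5.1²·0.73 + 13.7²·0.89] − 75.4596 = 186.031 − 75.4596 = 110.572.
Reliability = 110.572 / 138.24 = 0.800.

0.800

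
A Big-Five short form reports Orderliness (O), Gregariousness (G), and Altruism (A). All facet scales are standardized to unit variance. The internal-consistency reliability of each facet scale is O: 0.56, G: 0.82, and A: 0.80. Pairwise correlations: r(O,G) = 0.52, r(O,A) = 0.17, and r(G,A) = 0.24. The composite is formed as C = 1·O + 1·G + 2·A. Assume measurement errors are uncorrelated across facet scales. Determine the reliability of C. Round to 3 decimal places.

0.836

Var(C) = 1 + 1 + 2² + 2·[0.52 + 2·0.17 + 2·0.24] = 6 + 2.68 = 8.68.
Because errors are independent across components, Cov(Tᵢ,Tⱼ) = Cov(Xᵢ,Xⱼ); the off-diagonal part of the true-score variance is the same as above.
True-score variance = [0.56 + 0.82 + 2²·0.80] + 2.68 = 4.58 + 2.68 = 7.26.
Reliability = 7.26 / 8.68 = 0.836.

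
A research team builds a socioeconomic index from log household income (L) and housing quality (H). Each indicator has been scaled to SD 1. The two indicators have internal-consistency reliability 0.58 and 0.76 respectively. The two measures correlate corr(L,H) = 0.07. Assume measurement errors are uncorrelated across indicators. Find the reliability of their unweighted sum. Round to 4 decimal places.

Var(L+H) = 2 + 2·[0.07] = 2 + 0.14 = 2.14.
Because errors are independent across components, Cov(Tᵢ,Tⱼ) = Cov(Xᵢ,Xⱼ); the off-diagonal part of the true-score variance is the same as above.
True-score variance = [0.58 + 0.76] + 0.14 = 1.34 + 0.14 = 1.48.
Reliability = 1.48 / 2.14 = 0.6916.

0.6916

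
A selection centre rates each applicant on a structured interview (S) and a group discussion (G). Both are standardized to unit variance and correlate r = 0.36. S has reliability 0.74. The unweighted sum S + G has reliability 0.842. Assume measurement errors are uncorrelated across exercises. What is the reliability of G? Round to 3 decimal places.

Var(S+G) = 2 + 2·0.36 = 2.720.
True-score variance = ρ_S + ρ_G + 2·0.36, so 0.842 = (0.74 + ρ_G + 0.72) / 2.720.
ρ_G = 0.842·2.720 − 0.74 − 0.72 = 0.830.

0.830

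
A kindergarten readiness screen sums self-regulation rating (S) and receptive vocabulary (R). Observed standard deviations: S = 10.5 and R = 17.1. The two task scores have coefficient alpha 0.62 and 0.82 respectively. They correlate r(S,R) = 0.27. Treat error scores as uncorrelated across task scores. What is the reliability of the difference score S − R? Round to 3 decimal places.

0.691

Var(S−R) = 10.5² + 17.1² − 2·10.5·17.1·0.27 = 402.66 − 96.957 = 305.703.
Under uncorrelated errors the observed covariances equal the true-score covariances, so only the own-variance terms attenuate.
True-score variance = [10.5²·0.62 + 17.1²·0.82] − 96.957 = 308.131 − 96.957 = 211.174.
Reliability = 211.174 / 305.703 = 0.691.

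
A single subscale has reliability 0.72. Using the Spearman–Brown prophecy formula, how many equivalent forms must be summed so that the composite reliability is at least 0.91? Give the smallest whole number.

k ≥ ρ*(1−ρ₁)/(ρ₁(1−ρ*)) = 0.91·0.28 / (0.72·0.09) = 3.932.
Smallest integer k = 4.

4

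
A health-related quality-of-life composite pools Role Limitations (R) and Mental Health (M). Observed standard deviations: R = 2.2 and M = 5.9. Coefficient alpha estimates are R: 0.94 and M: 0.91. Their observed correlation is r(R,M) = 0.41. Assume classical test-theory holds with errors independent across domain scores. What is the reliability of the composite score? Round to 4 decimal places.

0.9319

Var(R+M) = 2.2² + 5.9² + 2·[2.2·5.9·0.41] = 39.65 + 10.6436 = 50.2936.
Under uncorrelated errors the observed covariances equal the true-score covariances, so only the own-variance terms attenuate.
True-score variance = [2.2²·0.94 + 5.9²·0.91] + 10.6436 = 36.2267 + 10.6436 = 46.8703.
Reliability = 46.8703 / 50.2936 = 0.9319.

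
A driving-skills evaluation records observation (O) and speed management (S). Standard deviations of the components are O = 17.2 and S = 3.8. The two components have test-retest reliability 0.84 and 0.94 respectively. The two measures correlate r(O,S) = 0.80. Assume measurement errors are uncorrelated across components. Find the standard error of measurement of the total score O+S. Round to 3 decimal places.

Var(total) = 310.28 + 104.576 = 414.856.
True-score variance = 262.079 + 104.576 = 366.655, so reliability = 0.8838.
Error variance = 414.856 − 366.655 = 48.2008; SEM = √48.2008 = 6.943.

6.943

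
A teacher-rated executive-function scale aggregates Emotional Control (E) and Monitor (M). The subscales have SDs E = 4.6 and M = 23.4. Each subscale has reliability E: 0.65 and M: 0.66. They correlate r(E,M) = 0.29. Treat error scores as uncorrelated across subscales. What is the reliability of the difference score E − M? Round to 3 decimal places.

Var(E−M) = 4.6² + 23.4² − 2·4.6·23.4·0.29 = 568.72 − 62.4312 = 506.289.
Because errors are independent across components, Cov(Tᵢ,Tⱼ) = Cov(Xᵢ,Xⱼ); the off-diagonal part of the true-score variance is the same as above.
True-score variance = [4.6²·0.65 + 23.4²·0.66] − 62.4312 = 375.144 − 62.4312 = 312.712.
Reliability = 312.712 / 506.289 = 0.618.

0.618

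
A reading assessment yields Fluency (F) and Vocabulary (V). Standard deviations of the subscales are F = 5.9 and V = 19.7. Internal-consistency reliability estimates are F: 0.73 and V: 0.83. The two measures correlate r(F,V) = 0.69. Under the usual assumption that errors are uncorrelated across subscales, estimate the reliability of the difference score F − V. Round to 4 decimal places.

Var(F−V) = 5.9² + 19.7² − 2·5.9·19.7·0.69 = 422.9 − 160.397 = 262.503.
With uncorrelated errors the cross-covariances are all true-score covariance, so they carry over unchanged; only the diagonal terms shrink to ρᵢσᵢ².
True-score variance = [5.9²·0.73 + 19.7²·0.83] − 160.397 = 347.526 − 160.397 = 187.129.
Reliability = 187.129 / 262.503 = 0.7129.

0.7129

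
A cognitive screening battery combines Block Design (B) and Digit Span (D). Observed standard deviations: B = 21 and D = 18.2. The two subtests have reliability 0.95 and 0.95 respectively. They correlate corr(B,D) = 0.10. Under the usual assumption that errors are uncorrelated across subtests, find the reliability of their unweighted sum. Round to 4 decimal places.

Var(B+D) = 21² + 18.2² + 2·[21·18.2·0.10] = 772.24 + 76.44 = 848.68.
Under uncorrelated errors the observed covariances equal the true-score covariances, so only the own-variance terms attenuate.
True-score variance = [21²·0.95 + 18.2²·0.95] + 76.44 = 733.628 + 76.44 = 810.068.
Reliability = 810.068 / 848.68 = 0.9545.

0.9545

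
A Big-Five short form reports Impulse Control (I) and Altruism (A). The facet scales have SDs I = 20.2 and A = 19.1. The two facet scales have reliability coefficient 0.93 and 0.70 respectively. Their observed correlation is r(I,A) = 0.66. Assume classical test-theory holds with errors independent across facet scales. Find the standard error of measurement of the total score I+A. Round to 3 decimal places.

Var(total) = 772.85 + 509.282 = 1282.13.
True-score variance = 634.844 + 509.282 = 1144.13, so reliability = 0.8924.
Error variance = 1282.13 − 1144.13 = 138.006; SEM = √138.006 = 11.748.

11.748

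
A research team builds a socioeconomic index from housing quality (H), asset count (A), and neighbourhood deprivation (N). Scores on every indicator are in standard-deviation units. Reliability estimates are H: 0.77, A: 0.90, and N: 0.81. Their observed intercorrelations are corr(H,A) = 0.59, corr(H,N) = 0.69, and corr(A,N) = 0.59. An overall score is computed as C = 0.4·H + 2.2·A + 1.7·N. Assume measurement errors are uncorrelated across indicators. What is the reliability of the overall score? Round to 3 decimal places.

Var(C) = 0.4² + 2.2² + 1.7² + 2·[0.88·0.59 + 0.68·0.69 + 3.74·0.59] = 7.89 + 6.39 = 14.28.
Because errors are independent across components, Cov(Tᵢ,Tⱼ) = Cov(Xᵢ,Xⱼ); the off-diagonal part of the true-score variance is the same as above.
True-score variance = [0.4²·0.77 + 2.2²·0.90 + 1.7²·0.81] + 6.39 = 6.8201 + 6.39 = 13.2101.
Reliability = 13.2101 / 14.28 = 0.925.

0.925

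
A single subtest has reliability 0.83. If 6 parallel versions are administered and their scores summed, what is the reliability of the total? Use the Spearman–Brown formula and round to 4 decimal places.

0.9670

ρ_k = kρ / (1 + (k−1)ρ) = 6·0.83 / (1 + 5·0.83) = 4.980 / 5.150 = 0.9670.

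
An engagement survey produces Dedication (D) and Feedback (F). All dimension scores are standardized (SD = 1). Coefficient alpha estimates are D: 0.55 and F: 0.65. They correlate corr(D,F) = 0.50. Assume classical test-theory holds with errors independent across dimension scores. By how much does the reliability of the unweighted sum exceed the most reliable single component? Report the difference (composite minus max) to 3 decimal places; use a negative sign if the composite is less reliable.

0.083

Var(sum) = 2 + 1 = 3; true-score variance = 1.2 + 1 = 2.2; composite reliability = 0.7333.
Max component reliability = 0.6500.
Difference = 0.7333 − 0.6500 = 0.083.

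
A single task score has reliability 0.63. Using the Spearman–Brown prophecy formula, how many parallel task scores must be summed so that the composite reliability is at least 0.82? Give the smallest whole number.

k ≥ ρ*(1−ρ₁)/(ρ₁(1−ρ*)) = 0.82·0.37 / (0.63·0.18) = 2.675.
Smallest integer k = 3.

3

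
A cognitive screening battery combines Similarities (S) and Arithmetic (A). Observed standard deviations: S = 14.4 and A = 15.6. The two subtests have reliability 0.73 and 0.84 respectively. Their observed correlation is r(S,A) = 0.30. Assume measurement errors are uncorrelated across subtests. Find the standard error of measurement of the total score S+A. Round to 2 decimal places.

Var(total) = 450.72 + 134.784 = 585.504.
True-score variance = 355.795 + 134.784 = 490.579, so reliability = 0.8379.
Error variance = 585.504 − 490.579 = 94.9248; SEM = √94.9248 = 9.74.

9.74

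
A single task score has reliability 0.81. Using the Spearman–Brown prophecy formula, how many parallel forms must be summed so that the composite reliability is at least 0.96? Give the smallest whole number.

6

k ≥ ρ*(1−ρ₁)/(ρ₁(1−ρ*)) = 0.96·0.19 / (0.81·0.04) = 5.630.
Smallest integer k = 6.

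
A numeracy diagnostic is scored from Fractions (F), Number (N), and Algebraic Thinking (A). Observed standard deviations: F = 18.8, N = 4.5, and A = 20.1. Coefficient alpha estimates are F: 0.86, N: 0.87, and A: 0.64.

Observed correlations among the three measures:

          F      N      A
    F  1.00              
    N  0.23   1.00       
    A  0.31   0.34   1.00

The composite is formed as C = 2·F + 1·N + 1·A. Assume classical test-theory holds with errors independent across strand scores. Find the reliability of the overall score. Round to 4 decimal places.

0.8585

Var(C) = 2²·18.8² + 4.5² + 20.1² + 2·[2·18.8·4.5·0.23 + 2·18.8·20.1·0.31 + 4.5·20.1·0.34] = 1838.02 + 607.909 = 2445.93.
With uncorrelated errors the cross-covariances are all true-score covariance, so they carry over unchanged; only the diagonal terms shrink to ρᵢσᵢ².
True-score variance = [2²·18.8²·0.86 + 4.5²·0.87 + 20.1²·0.64] + 607.909 = 1492.02 + 607.909 = 2099.93.
Reliability = 2099.93 / 2445.93 = 0.8585.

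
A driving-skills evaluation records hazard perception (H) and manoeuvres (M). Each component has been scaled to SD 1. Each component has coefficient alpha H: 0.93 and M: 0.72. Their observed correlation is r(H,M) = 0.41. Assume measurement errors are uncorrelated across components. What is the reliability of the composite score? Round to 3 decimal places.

Var(H+M) = 2 + 2·[0.41] = 2 + 0.82 = 2.82.
Under uncorrelated errors the observed covariances equal the true-score covariances, so only the own-variance terms attenuate.
True-score variance = [0.93 + 0.72] + 0.82 = 1.65 + 0.82 = 2.47.
Reliability = 2.47 / 2.82 = 0.876.

0.876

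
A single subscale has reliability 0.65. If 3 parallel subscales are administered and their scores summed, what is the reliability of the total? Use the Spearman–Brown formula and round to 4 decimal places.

ρ_k = kρ / (1 + (k−1)ρ) = 3·0.65 / (1 + 2·0.65) = 1.950 / 2.300 = 0.8478.

0.8478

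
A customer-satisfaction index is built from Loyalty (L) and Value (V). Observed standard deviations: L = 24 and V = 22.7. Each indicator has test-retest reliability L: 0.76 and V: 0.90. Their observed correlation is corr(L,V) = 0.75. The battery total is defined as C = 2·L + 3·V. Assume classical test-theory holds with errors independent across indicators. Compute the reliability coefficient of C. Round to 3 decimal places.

Var(C) = 2²·24² + 3²·22.7² + 2·[6·24·22.7·0.75] = 6941.61 + 4903.2 = 11844.8.
With uncorrelated errors the cross-covariances are all true-score covariance, so they carry over unchanged; only the diagonal terms shrink to ρᵢσᵢ².
True-score variance = [2²·24²·0.76 + 3²·22.7²·0.90] + 4903.2 = 5924.89 + 4903.2 = 10828.1.
Reliability = 10828.1 / 11844.8 = 0.914.

0.914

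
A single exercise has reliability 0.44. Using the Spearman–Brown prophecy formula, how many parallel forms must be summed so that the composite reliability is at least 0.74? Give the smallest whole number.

4

k ≥ ρ*(1−ρ₁)/(ρ₁(1−ρ*)) = 0.74·0.56 / (0.44·0.26) = 3.622.
Smallest integer k = 4.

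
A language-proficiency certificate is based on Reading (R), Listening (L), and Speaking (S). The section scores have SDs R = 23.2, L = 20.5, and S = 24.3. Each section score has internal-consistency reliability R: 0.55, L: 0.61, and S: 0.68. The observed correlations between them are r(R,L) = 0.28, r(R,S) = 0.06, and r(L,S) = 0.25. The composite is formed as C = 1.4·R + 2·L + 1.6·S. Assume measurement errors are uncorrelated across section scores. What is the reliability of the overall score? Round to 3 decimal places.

0.728

Var(C) = 1.4²·23.2² + 2²·20.5² + 1.6²·24.3² + 2·[2.8·23.2·20.5·0.28 + 2.24·23.2·24.3·0.06 + 3.2·20.5·24.3·0.25] = 4247.6 + 1694.32 = 5941.92.
Because errors are independent across components, Cov(Tᵢ,Tⱼ) = Cov(Xᵢ,Xⱼ); the off-diagonal part of the true-score variance is the same as above.
True-score variance = [1.4²·23.2²·0.55 + 2²·20.5²·0.61 + 1.6²·24.3²·0.68] + 1694.32 = 2633.56 + 1694.32 = 4327.88.
Reliability = 4327.88 / 5941.92 = 0.728.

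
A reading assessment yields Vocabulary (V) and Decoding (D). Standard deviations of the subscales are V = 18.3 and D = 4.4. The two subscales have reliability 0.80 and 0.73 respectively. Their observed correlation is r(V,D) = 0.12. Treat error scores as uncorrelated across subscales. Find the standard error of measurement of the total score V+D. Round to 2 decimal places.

8.50

Var(total) = 354.25 + 19.3248 = 373.575.
True-score variance = 282.045 + 19.3248 = 301.37, so reliability = 0.8067.
Error variance = 373.575 − 301.37 = 72.2052; SEM = √72.2052 = 8.50.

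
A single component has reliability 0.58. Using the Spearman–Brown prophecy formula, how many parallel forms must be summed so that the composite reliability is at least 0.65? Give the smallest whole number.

2

k ≥ ρ*(1−ρ₁)/(ρ₁(1−ρ*)) = 0.65·0.42 / (0.58·0.35) = 1.345.
Smallest integer k = 2.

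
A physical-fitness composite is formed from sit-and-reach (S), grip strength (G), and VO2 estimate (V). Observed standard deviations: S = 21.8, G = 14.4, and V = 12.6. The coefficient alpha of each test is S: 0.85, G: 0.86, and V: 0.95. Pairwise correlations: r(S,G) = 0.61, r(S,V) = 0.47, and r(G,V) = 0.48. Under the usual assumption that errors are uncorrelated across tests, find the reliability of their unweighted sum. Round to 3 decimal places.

0.935

Var(S+G+V) = 21.8² + 14.4² + 12.6² + 2·[21.8·14.4·0.61 + 21.8·12.6·0.47 + 14.4·12.6·0.48] = 841.36 + 815.364 = 1656.72.
Under uncorrelated errors the observed covariances equal the true-score covariances, so only the own-variance terms attenuate.
True-score variance = [21.8²·0.85 + 14.4²·0.86 + 12.6²·0.95] + 815.364 = 733.106 + 815.364 = 1548.47.
Reliability = 1548.47 / 1656.72 = 0.935.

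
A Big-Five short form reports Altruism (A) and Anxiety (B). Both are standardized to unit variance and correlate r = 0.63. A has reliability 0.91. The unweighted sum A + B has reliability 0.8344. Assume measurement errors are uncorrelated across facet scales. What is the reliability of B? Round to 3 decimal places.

0.550

Var(A+B) = 2 + 2·0.63 = 3.260.
True-score variance = ρ_A + ρ_B + 2·0.63, so 0.8344 = (0.91 + ρ_B + 1.26) / 3.260.
ρ_B = 0.8344·3.260 − 0.91 − 1.26 = 0.550.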